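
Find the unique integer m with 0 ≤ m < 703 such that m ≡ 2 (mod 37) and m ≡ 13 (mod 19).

298

37⁻¹ mod 19: 37·18 ≡ 1 (mod 19), so 37⁻¹ ≡ 18.
m = 2 + 37·((13 − 2)·18 mod 19) = 2 + 37·8 = 298.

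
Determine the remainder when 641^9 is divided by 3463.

2863

Compute successive squares:
9 in binary is 1001, i.e. 9 = 8 + 1.
641^1 ≡ 641 (mod 3463)
641^2 ≡ 641^2 = 410881 ≡ 2247 (mod 3463)
641^4 ≡ 2247^2 = 5049009 ≡ 3418 (mod 3463)
641^8 ≡ 3418^2 = 11682724 ≡ 2025 (mod 3463)
641^9 = 641^8 × 641^1 ≡ 2025 × 641 (mod 3463).
2025 × 641 = 1298025 ≡ 2863 (mod 3463).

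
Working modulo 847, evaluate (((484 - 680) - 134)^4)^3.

484 - 680 = -196 ≡ 651 (mod 847)
651 - 134 = 517
(517)^4 ≡ 484 (mod 847)
(484)^3 ≡ 484 (mod 847)

484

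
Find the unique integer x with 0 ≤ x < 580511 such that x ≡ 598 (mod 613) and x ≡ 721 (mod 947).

613⁻¹ mod 947: 613·241 ≡ 1 (mod 947), so 613⁻¹ ≡ 241.
x = 598 + 613·((721 − 598)·241 mod 947) = 598 + 613·286 = 175916.

175916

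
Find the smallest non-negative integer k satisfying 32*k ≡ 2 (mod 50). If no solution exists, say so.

11

gcd(32, 50) = 2, and 2 | 2, so solutions exist.
Divide through by 2: 16*k = 1 (mod 25).
16⁻¹ ≡ 11 (mod 25).
k ≡ 11*1 ≡ 11 (mod 25).
The smallest non-negative solution is k = 11.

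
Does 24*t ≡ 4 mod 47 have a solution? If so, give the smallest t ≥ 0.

gcd(24, 47) = 1, so a unique solution mod 47 exists.
24⁻¹ ≡ 2 (mod 47).
t ≡ 2*4 ≡ 8 (mod 47).

8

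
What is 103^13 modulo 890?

Compute successive squares:
13 in binary is 1101, i.e. 13 = 8 + 4 + 1.
103^1 ≡ 103 (mod 890)
103^2 ≡ 103^2 = 10609 ≡ 819 (mod 890)
103^4 ≡ 819^2 = 670761 ≡ 591 (mod 890)
103^8 ≡ 591^2 = 349281 ≡ 401 (mod 890)
103^13 = 103^8 × 103^4 × 103^1 ≡ 401 × 591 × 103 (mod 890).
Accumulate the product:
401 × 591 = 236991 ≡ 251
251 × 103 = 25853 ≡ 43

43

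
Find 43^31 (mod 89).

54

By square-and-multiply:
31 in binary is 11111, i.e. 31 = 16 + 8 + 4 + 2 + 1.
43^1 ≡ 43 (mod 89)
43^2 ≡ 43^2 = 1849 ≡ 69 (mod 89)
43^4 ≡ 69^2 = 4761 ≡ 44 (mod 89)
43^8 ≡ 44^2 = 1936 ≡ 67 (mod 89)
43^16 ≡ 67^2 = 4489 ≡ 39 (mod 89)
43^31 = 43^16 · 43^8 · 43^4 · 43^2 · 43^1 ≡ 39 · 67 · 44 · 69 · 43 (mod 89).
Accumulate the product:
39 · 67 = 2613 ≡ 32
32 · 44 = 1408 ≡ 73
73 · 69 = 5037 ≡ 53
53 · 43 = 2279 ≡ 54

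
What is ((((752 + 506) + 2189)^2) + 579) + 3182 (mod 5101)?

240

752 + 506 = 1258
1258 + 2189 = 3447
(3447)^2 ≡ 1580 (mod 5101)
1580 + 579 = 2159
2159 + 3182 = 5341 ≡ 240 (mod 5101)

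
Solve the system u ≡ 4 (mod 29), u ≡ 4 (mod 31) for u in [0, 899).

4

29⁻¹ mod 31: 29*15 ≡ 1 (mod 31), so 29⁻¹ ≡ 15.
u = 4 + 29*((4 − 4)*15 mod 31) = 4 + 29*0 = 4.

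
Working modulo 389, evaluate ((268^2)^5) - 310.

(268)^2 ≡ 248 (mod 389)
(248)^5 ≡ 236 (mod 389)
236 - 310 = -74 ≡ 315 (mod 389)

315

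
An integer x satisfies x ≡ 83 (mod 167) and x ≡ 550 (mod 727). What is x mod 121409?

56529

167⁻¹ mod 727: 167×653 ≡ 1 (mod 727), so 167⁻¹ ≡ 653.
x = 83 + 167×((550 − 83)×653 mod 727) = 83 + 167×338 = 56529.
Check: 56529 mod 167 = 83, 56529 mod 727 = 550. ✓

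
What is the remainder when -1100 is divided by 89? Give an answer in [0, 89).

-1100 = -13×89 + 57, so -1100 ≡ 57 (mod 89).

57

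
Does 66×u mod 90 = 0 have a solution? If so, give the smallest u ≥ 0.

0

gcd(66, 90) = 6, and 6 | 0, so solutions exist.
Divide through by 6: 11×u mod 15 = 0.
11⁻¹ ≡ 11 (mod 15).
u ≡ 11×0 ≡ 0 (mod 15).
The smallest non-negative solution is u = 0.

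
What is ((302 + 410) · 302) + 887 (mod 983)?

302 + 410 = 712
712 · 302 = 215024 ≡ 730 (mod 983)
730 + 887 = 1617 ≡ 634 (mod 983)

634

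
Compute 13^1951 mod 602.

573

Compute successive squares:
1951 in binary is 11110011111, i.e. 1951 = 1024 + 512 + 256 + 128 + 16 + 8 + 4 + 2 + 1.
13^1 ≡ 13 (mod 602)
13^2 ≡ 13^2 = 169 (mod 602)
13^4 ≡ 169^2 = 28561 ≡ 267 (mod 602)
13^8 ≡ 267^2 = 71289 ≡ 253 (mod 602)
13^16 ≡ 253^2 = 64009 ≡ 197 (mod 602)
13^32 ≡ 197^2 = 38809 ≡ 281 (mod 602)
13^64 ≡ 281^2 = 78961 ≡ 99 (mod 602)
13^128 ≡ 99^2 = 9801 ≡ 169 (mod 602)
13^256 ≡ 169^2 = 28561 ≡ 267 (mod 602)
13^512 ≡ 267^2 = 71289 ≡ 253 (mod 602)
13^1024 ≡ 253^2 = 64009 ≡ 197 (mod 602)
13^1951 = 13^1024 * 13^512 * 13^256 * 13^128 * 13^16 * 13^8 * 13^4 * 13^2 * 13^1 ≡ 197 * 253 * 267 * 169 * 197 * 253 * 267 * 169 * 13 (mod 602).
Accumulate the product:
197 * 253 = 49841 ≡ 477
477 * 267 = 127359 ≡ 337
337 * 169 = 56953 ≡ 365
365 * 197 = 71905 ≡ 267
267 * 253 = 67551 ≡ 127
127 * 267 = 33909 ≡ 197
197 * 169 = 33293 ≡ 183
183 * 13 = 2379 ≡ 573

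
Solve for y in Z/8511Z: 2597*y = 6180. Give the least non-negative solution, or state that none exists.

7776

gcd(2597, 8511) = 1, so a unique solution mod 8511 exists.
2597⁻¹ ≡ 2045 (mod 8511).
y ≡ 2045*6180 ≡ 7776 (mod 8511).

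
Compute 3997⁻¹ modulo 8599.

By the extended Euclidean algorithm:
8599 = 2*3997 + 605
3997 = 6*605 + 367
605 = 1*367 + 238
367 = 1*238 + 129
238 = 1*129 + 109
129 = 1*109 + 20
109 = 5*20 + 9
20 = 2*9 + 2
9 = 4*2 + 1
2 = 2*1 + 0
gcd(3997, 8599) = 1, so the inverse exists.
Bézout: 1 = 1797*8599 − 3866*3997.
So 3997⁻¹ ≡ −3866 ≡ 4733 (mod 8599).

4733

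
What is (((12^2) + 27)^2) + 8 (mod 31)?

16

(12)^2 ≡ 20 (mod 31)
20 + 27 = 47 ≡ 16 (mod 31)
(16)^2 ≡ 8 (mod 31)
8 + 8 = 16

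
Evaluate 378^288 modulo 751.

288 in binary is 100100000, i.e. 288 = 256 + 32.
378^1 ≡ 378 (mod 751)
378^2 ≡ 378^2 = 142884 ≡ 194 (mod 751)
378^4 ≡ 194^2 = 37636 ≡ 86 (mod 751)
378^8 ≡ 86^2 = 7396 ≡ 637 (mod 751)
378^16 ≡ 637^2 = 405769 ≡ 229 (mod 751)
378^32 ≡ 229^2 = 52441 ≡ 622 (mod 751)
378^64 ≡ 622^2 = 386884 ≡ 119 (mod 751)
378^128 ≡ 119^2 = 14161 ≡ 643 (mod 751)
378^256 ≡ 643^2 = 413449 ≡ 399 (mod 751)
378^288 = 378^256 × 378^32 ≡ 399 × 622 (mod 751).
399 × 622 = 248178 ≡ 348 (mod 751).

348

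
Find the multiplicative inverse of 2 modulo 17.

17 = 8·2 + 1
2 = 2·1 + 0
gcd(2, 17) = 1, so the inverse exists.
Bézout: 1 = 1·17 − 8·2.
So 2⁻¹ ≡ −8 ≡ 9 (mod 17).

9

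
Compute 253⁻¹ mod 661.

371

By the extended Euclidean algorithm:
661 = 2×253 + 155
253 = 1×155 + 98
155 = 1×98 + 57
98 = 1×57 + 41
57 = 1×41 + 16
41 = 2×16 + 9
16 = 1×9 + 7
9 = 1×7 + 2
7 = 3×2 + 1
2 = 2×1 + 0
gcd(253, 661) = 1, so the inverse exists.
Bézout: 1 = 111×661 − 290×253.
So 253⁻¹ ≡ −290 ≡ 371 (mod 661).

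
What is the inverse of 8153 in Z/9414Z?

9414 = 1×8153 + 1261
8153 = 6×1261 + 587
1261 = 2×587 + 87
587 = 6×87 + 65
87 = 1×65 + 22
65 = 2×22 + 21
22 = 1×21 + 1
21 = 21×1 + 0
gcd(8153, 9414) = 1, so the inverse exists.
Bézout: 1 = 375×9414 − 433×8153.
So 8153⁻¹ ≡ −433 ≡ 8981 (mod 9414).

8981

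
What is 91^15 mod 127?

102

By square-and-multiply:
15 in binary is 1111, i.e. 15 = 8 + 4 + 2 + 1.
91^1 ≡ 91 (mod 127)
91^2 ≡ 91^2 = 8281 ≡ 26 (mod 127)
91^4 ≡ 26^2 = 676 ≡ 41 (mod 127)
91^8 ≡ 41^2 = 1681 ≡ 30 (mod 127)
91^15 = 91^8 * 91^4 * 91^2 * 91^1 ≡ 30 * 41 * 26 * 91 (mod 127).
Accumulate the product:
30 * 41 = 1230 ≡ 87
87 * 26 = 2262 ≡ 103
103 * 91 = 9373 ≡ 102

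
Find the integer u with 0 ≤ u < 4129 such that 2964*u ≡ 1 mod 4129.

4129 = 1*2964 + 1165
2964 = 2*1165 + 634
1165 = 1*634 + 531
634 = 1*531 + 103
531 = 5*103 + 16
103 = 6*16 + 7
16 = 2*7 + 2
7 = 3*2 + 1
2 = 2*1 + 0
gcd(2964, 4129) = 1, so the inverse exists.
Back-substitute for 1:
1 = 1*7 − 3*2
  = −3*16 + 7*7
  = 7*103 − 45*16
  = −45*531 + 232*103
  = 232*634 − 277*531
  = −277*1165 + 509*634
  = 509*2964 − 1295*1165
  = −1295*4129 + 1804*2964
So 2964⁻¹ ≡ 1804 (mod 4129).

1804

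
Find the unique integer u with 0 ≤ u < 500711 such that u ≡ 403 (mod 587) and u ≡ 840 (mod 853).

178264

587⁻¹ mod 853: 587·760 ≡ 1 (mod 853), so 587⁻¹ ≡ 760.
u = 403 + 587·((840 − 403)·760 mod 853) = 403 + 587·303 = 178264.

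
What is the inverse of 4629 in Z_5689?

585

Run the extended Euclidean algorithm:
5689 = 1·4629 + 1060
4629 = 4·1060 + 389
1060 = 2·389 + 282
389 = 1·282 + 107
282 = 2·107 + 68
107 = 1·68 + 39
68 = 1·39 + 29
39 = 1·29 + 10
29 = 2·10 + 9
10 = 1·9 + 1
9 = 9·1 + 0
gcd(4629, 5689) = 1, so the inverse exists.
Back-substitute for 1:
1 = 1·10 − 1·9
  = −1·29 + 3·10
  = 3·39 − 4·29
  = −4·68 + 7·39
  = 7·107 − 11·68
  = −11·282 + 29·107
  = 29·389 − 40·282
  = −40·1060 + 109·389
  = 109·4629 − 476·1060
  = −476·5689 + 585·4629
So 4629⁻¹ ≡ 585 (mod 5689).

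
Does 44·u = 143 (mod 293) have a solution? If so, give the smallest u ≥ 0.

223

gcd(44, 293) = 1, so a unique solution mod 293 exists.
44⁻¹ ≡ 20 (mod 293).
u ≡ 20·143 ≡ 223 (mod 293).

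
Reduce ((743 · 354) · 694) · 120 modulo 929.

139

743 · 354 = 263022 ≡ 115 (mod 929)
115 · 694 = 79810 ≡ 845 (mod 929)
845 · 120 = 101400 ≡ 139 (mod 929)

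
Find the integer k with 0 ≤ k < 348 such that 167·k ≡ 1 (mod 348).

348 = 2*167 + 14
167 = 11*14 + 13
14 = 1*13 + 1
13 = 13*1 + 0
gcd(167, 348) = 1, so the inverse exists.
Back-substitute for 1:
1 = 1*14 − 1*13
  = −1*167 + 12*14
  = 12*348 − 25*167
So 167⁻¹ ≡ −25 ≡ 323 (mod 348).

323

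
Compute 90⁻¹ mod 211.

By the extended Euclidean algorithm:
211 = 2×90 + 31
90 = 2×31 + 28
31 = 1×28 + 3
28 = 9×3 + 1
3 = 3×1 + 0
gcd(90, 211) = 1, so the inverse exists.
Back-substitute for 1:
1 = 1×28 − 9×3
  = −9×31 + 10×28
  = 10×90 − 29×31
  = −29×211 + 68×90
So 90⁻¹ ≡ 68 (mod 211).

68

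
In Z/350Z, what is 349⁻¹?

349

350 = 1×349 + 1
349 = 349×1 + 0
gcd(349, 350) = 1, so the inverse exists.
Bézout: 1 = 1×350 − 1×349.
So 349⁻¹ ≡ −1 ≡ 349 (mod 350).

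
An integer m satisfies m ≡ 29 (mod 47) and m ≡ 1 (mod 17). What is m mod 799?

358

47⁻¹ mod 17: 47*4 ≡ 1 (mod 17), so 47⁻¹ ≡ 4.
m = 29 + 47*((1 − 29)*4 mod 17) = 29 + 47*7 = 358.
Check: 358 mod 47 = 29, 358 mod 17 = 1. ✓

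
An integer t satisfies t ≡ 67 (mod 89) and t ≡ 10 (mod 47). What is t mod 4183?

245

89⁻¹ mod 47: 89·28 ≡ 1 (mod 47), so 89⁻¹ ≡ 28.
t = 67 + 89·((10 − 67)·28 mod 47) = 67 + 89·2 = 245.
Check: 245 mod 89 = 67, 245 mod 47 = 10. ✓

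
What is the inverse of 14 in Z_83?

6

By the extended Euclidean algorithm:
83 = 5·14 + 13
14 = 1·13 + 1
13 = 13·1 + 0
gcd(14, 83) = 1, so the inverse exists.
Bézout: 1 = −1·83 + 6·14.
So 14⁻¹ ≡ 6 (mod 83).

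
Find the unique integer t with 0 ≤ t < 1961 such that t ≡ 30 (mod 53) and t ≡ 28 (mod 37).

1249

53⁻¹ mod 37: 53×7 ≡ 1 (mod 37), so 53⁻¹ ≡ 7.
t = 30 + 53×((28 − 30)×7 mod 37) = 30 + 53×23 = 1249.
Check: 1249 mod 53 = 30, 1249 mod 37 = 28. ✓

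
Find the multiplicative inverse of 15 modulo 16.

Run the extended Euclidean algorithm:
16 = 1*15 + 1
15 = 15*1 + 0
gcd(15, 16) = 1, so the inverse exists.
Back-substitute for 1:
1 = 1*16 − 1*15
So 15⁻¹ ≡ −1 ≡ 15 (mod 16).

15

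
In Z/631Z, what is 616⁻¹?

Run the extended Euclidean algorithm:
631 = 1·616 + 15
616 = 41·15 + 1
15 = 15·1 + 0
gcd(616, 631) = 1, so the inverse exists.
Back-substitute for 1:
1 = 1·616 − 41·15
  = −41·631 + 42·616
So 616⁻¹ ≡ 42 (mod 631).

42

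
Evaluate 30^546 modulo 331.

Compute successive squares:
546 in binary is 1000100010, i.e. 546 = 512 + 32 + 2.
30^1 ≡ 30 (mod 331)
30^2 ≡ 30^2 = 900 ≡ 238 (mod 331)
30^4 ≡ 238^2 = 56644 ≡ 43 (mod 331)
30^8 ≡ 43^2 = 1849 ≡ 194 (mod 331)
30^16 ≡ 194^2 = 37636 ≡ 233 (mod 331)
30^32 ≡ 233^2 = 54289 ≡ 5 (mod 331)
30^64 ≡ 5^2 = 25 (mod 331)
30^128 ≡ 25^2 = 625 ≡ 294 (mod 331)
30^256 ≡ 294^2 = 86436 ≡ 45 (mod 331)
30^512 ≡ 45^2 = 2025 ≡ 39 (mod 331)
30^546 = 30^512 * 30^32 * 30^2 ≡ 39 * 5 * 238 (mod 331).
Accumulate the product:
39 * 5 = 195
195 * 238 = 46410 ≡ 70

70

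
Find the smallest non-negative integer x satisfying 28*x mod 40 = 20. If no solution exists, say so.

gcd(28, 40) = 4, and 4 | 20, so solutions exist.
Divide through by 4: 7*x = 5 (mod 10).
7⁻¹ ≡ 3 (mod 10).
x ≡ 3*5 ≡ 5 (mod 10).
The smallest non-negative solution is x = 5.

5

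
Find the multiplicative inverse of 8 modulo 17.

17 = 2·8 + 1
8 = 8·1 + 0
gcd(8, 17) = 1, so the inverse exists.
Back-substitute for 1:
1 = 1·17 − 2·8
So 8⁻¹ ≡ −2 ≡ 15 (mod 17).

15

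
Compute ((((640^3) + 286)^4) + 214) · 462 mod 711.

(640)^3 ≡ 433 (mod 711)
433 + 286 = 719 ≡ 8 (mod 711)
(8)^4 ≡ 541 (mod 711)
541 + 214 = 755 ≡ 44 (mod 711)
44 · 462 = 20328 ≡ 420 (mod 711)

420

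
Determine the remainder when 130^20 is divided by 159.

142

Using repeated squaring:
20 in binary is 10100, i.e. 20 = 16 + 4.
130^1 ≡ 130 (mod 159)
130^2 ≡ 130^2 = 16900 ≡ 46 (mod 159)
130^4 ≡ 46^2 = 2116 ≡ 49 (mod 159)
130^8 ≡ 49^2 = 2401 ≡ 16 (mod 159)
130^16 ≡ 16^2 = 256 ≡ 97 (mod 159)
130^20 = 130^16 × 130^4 ≡ 97 × 49 (mod 159).
97 × 49 = 4753 ≡ 142 (mod 159).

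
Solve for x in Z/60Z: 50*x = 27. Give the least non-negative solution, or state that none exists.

gcd(50, 60) = 10, and 10 does not divide 27.
So the congruence has no solution.

no solution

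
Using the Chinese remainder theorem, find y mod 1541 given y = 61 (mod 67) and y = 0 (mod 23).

67⁻¹ mod 23: 67·11 ≡ 1 (mod 23), so 67⁻¹ ≡ 11.
y = 61 + 67·((0 − 61)·11 mod 23) = 61 + 67·19 = 1334.
Check: 1334 mod 67 = 61, 1334 mod 23 = 0. ✓

1334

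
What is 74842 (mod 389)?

74842 = 192×389 + 154, so 74842 ≡ 154 (mod 389).

154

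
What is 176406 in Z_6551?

6080

176406 = 26·6551 + 6080, so 176406 ≡ 6080 (mod 6551).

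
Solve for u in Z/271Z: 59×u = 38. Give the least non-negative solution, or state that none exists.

gcd(59, 271) = 1, so a unique solution mod 271 exists.
59⁻¹ ≡ 147 (mod 271).
u ≡ 147×38 ≡ 166 (mod 271).

166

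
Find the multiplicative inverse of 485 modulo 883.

406

883 = 1*485 + 398
485 = 1*398 + 87
398 = 4*87 + 50
87 = 1*50 + 37
50 = 1*37 + 13
37 = 2*13 + 11
13 = 1*11 + 2
11 = 5*2 + 1
2 = 2*1 + 0
gcd(485, 883) = 1, so the inverse exists.
Bézout: 1 = −223*883 + 406*485.
So 485⁻¹ ≡ 406 (mod 883).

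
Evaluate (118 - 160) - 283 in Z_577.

118 - 160 = -42 ≡ 535 (mod 577)
535 - 283 = 252

252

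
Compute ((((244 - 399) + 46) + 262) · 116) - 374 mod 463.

244 - 399 = -155 ≡ 308 (mod 463)
308 + 46 = 354
354 + 262 = 616 ≡ 153 (mod 463)
153 · 116 = 17748 ≡ 154 (mod 463)
154 - 374 = -220 ≡ 243 (mod 463)

243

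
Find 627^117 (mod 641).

Compute successive squares:
117 in binary is 1110101, i.e. 117 = 64 + 32 + 16 + 4 + 1.
627^1 ≡ 627 (mod 641)
627^2 ≡ 627^2 = 393129 ≡ 196 (mod 641)
627^4 ≡ 196^2 = 38416 ≡ 597 (mod 641)
627^8 ≡ 597^2 = 356409 ≡ 13 (mod 641)
627^16 ≡ 13^2 = 169 (mod 641)
627^32 ≡ 169^2 = 28561 ≡ 357 (mod 641)
627^64 ≡ 357^2 = 127449 ≡ 531 (mod 641)
627^117 = 627^64 * 627^32 * 627^16 * 627^4 * 627^1 ≡ 531 * 357 * 169 * 597 * 627 (mod 641).
Accumulate the product:
531 * 357 = 189567 ≡ 472
472 * 169 = 79768 ≡ 284
284 * 597 = 169548 ≡ 324
324 * 627 = 203148 ≡ 592

592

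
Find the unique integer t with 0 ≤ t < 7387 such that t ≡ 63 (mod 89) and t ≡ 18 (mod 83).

89⁻¹ mod 83: 89×14 ≡ 1 (mod 83), so 89⁻¹ ≡ 14.
t = 63 + 89×((18 − 63)×14 mod 83) = 63 + 89×34 = 3089.

3089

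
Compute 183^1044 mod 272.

1

1044 in binary is 10000010100, i.e. 1044 = 1024 + 16 + 4.
183^1 ≡ 183 (mod 272)
183^2 ≡ 183^2 = 33489 ≡ 33 (mod 272)
183^4 ≡ 33^2 = 1089 ≡ 1 (mod 272)
183^8 ≡ 1^2 = 1 (mod 272)
183^16 ≡ 1^2 = 1 (mod 272)
183^32 ≡ 1^2 = 1 (mod 272)
183^64 ≡ 1^2 = 1 (mod 272)
183^128 ≡ 1^2 = 1 (mod 272)
183^256 ≡ 1^2 = 1 (mod 272)
183^512 ≡ 1^2 = 1 (mod 272)
183^1024 ≡ 1^2 = 1 (mod 272)
183^1044 = 183^1024 * 183^16 * 183^4 ≡ 1 * 1 * 1 (mod 272).
Accumulate the product:
1 * 1 = 1
1 * 1 = 1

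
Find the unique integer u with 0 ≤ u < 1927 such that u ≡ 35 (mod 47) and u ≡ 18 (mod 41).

223

47⁻¹ mod 41: 47·7 ≡ 1 (mod 41), so 47⁻¹ ≡ 7.
u = 35 + 47·((18 − 35)·7 mod 41) = 35 + 47·4 = 223.
Check: 223 mod 47 = 35, 223 mod 41 = 18. ✓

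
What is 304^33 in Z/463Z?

304^1 ≡ 304 (mod 463)
304^2 ≡ 304^2 = 92416 ≡ 279 (mod 463)
304^4 ≡ 279^2 = 77841 ≡ 57 (mod 463)
304^8 ≡ 57^2 = 3249 ≡ 8 (mod 463)
304^16 ≡ 8^2 = 64 (mod 463)
304^32 ≡ 64^2 = 4096 ≡ 392 (mod 463)
304^33 = 304^32 * 304^1 ≡ 392 * 304 (mod 463).
392 * 304 = 119168 ≡ 177 (mod 463).

177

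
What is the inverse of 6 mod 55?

55 = 9·6 + 1
6 = 6·1 + 0
gcd(6, 55) = 1, so the inverse exists.
Bézout: 1 = 1·55 − 9·6.
So 6⁻¹ ≡ −9 ≡ 46 (mod 55).

46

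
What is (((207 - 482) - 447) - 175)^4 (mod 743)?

207 - 482 = -275 ≡ 468 (mod 743)
468 - 447 = 21
21 - 175 = -154 ≡ 589 (mod 743)
(589)^4 ≡ 628 (mod 743)

628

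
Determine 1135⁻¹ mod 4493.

By the extended Euclidean algorithm:
4493 = 3·1135 + 1088
1135 = 1·1088 + 47
1088 = 23·47 + 7
47 = 6·7 + 5
7 = 1·5 + 2
5 = 2·2 + 1
2 = 2·1 + 0
gcd(1135, 4493) = 1, so the inverse exists.
Back-substitute for 1:
1 = 1·5 − 2·2
  = −2·7 + 3·5
  = 3·47 − 20·7
  = −20·1088 + 463·47
  = 463·1135 − 483·1088
  = −483·4493 + 1912·1135
So 1135⁻¹ ≡ 1912 (mod 4493).

1912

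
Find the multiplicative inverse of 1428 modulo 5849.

5849 = 4*1428 + 137
1428 = 10*137 + 58
137 = 2*58 + 21
58 = 2*21 + 16
21 = 1*16 + 5
16 = 3*5 + 1
5 = 5*1 + 0
gcd(1428, 5849) = 1, so the inverse exists.
Back-substitute for 1:
1 = 1*16 − 3*5
  = −3*21 + 4*16
  = 4*58 − 11*21
  = −11*137 + 26*58
  = 26*1428 − 271*137
  = −271*5849 + 1110*1428
So 1428⁻¹ ≡ 1110 (mod 5849).

1110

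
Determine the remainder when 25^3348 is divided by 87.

By square-and-multiply:
3348 in binary is 110100010100, i.e. 3348 = 2048 + 1024 + 256 + 16 + 4.
25^1 ≡ 25 (mod 87)
25^2 ≡ 25^2 = 625 ≡ 16 (mod 87)
25^4 ≡ 16^2 = 256 ≡ 82 (mod 87)
25^8 ≡ 82^2 = 6724 ≡ 25 (mod 87)
25^16 ≡ 25^2 = 625 ≡ 16 (mod 87)
25^32 ≡ 16^2 = 256 ≡ 82 (mod 87)
25^64 ≡ 82^2 = 6724 ≡ 25 (mod 87)
25^128 ≡ 25^2 = 625 ≡ 16 (mod 87)
25^256 ≡ 16^2 = 256 ≡ 82 (mod 87)
25^512 ≡ 82^2 = 6724 ≡ 25 (mod 87)
25^1024 ≡ 25^2 = 625 ≡ 16 (mod 87)
25^2048 ≡ 16^2 = 256 ≡ 82 (mod 87)
25^3348 = 25^2048 * 25^1024 * 25^256 * 25^16 * 25^4 ≡ 82 * 16 * 82 * 16 * 82 (mod 87).
Accumulate the product:
82 * 16 = 1312 ≡ 7
7 * 82 = 574 ≡ 52
52 * 16 = 832 ≡ 49
49 * 82 = 4018 ≡ 16

16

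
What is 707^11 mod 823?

169

707^1 ≡ 707 (mod 823)
707^2 ≡ 707^2 = 499849 ≡ 288 (mod 823)
707^4 ≡ 288^2 = 82944 ≡ 644 (mod 823)
707^8 ≡ 644^2 = 414736 ≡ 767 (mod 823)
707^11 = 707^8 · 707^2 · 707^1 ≡ 767 · 288 · 707 (mod 823).
Accumulate the product:
767 · 288 = 220896 ≡ 332
332 · 707 = 234724 ≡ 169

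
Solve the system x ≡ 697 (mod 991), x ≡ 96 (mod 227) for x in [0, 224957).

175113

991⁻¹ mod 227: 991×93 ≡ 1 (mod 227), so 991⁻¹ ≡ 93.
x = 697 + 991×((96 − 697)×93 mod 227) = 697 + 991×176 = 175113.
Check: 175113 mod 991 = 697, 175113 mod 227 = 96. ✓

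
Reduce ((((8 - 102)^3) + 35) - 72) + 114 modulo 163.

8 - 102 = -94 ≡ 69 (mod 163)
(69)^3 ≡ 64 (mod 163)
64 + 35 = 99
99 - 72 = 27
27 + 114 = 141

141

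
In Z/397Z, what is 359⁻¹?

Run the extended Euclidean algorithm:
397 = 1*359 + 38
359 = 9*38 + 17
38 = 2*17 + 4
17 = 4*4 + 1
4 = 4*1 + 0
gcd(359, 397) = 1, so the inverse exists.
Back-substitute for 1:
1 = 1*17 − 4*4
  = −4*38 + 9*17
  = 9*359 − 85*38
  = −85*397 + 94*359
So 359⁻¹ ≡ 94 (mod 397).

94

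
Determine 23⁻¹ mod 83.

65

Run the extended Euclidean algorithm:
83 = 3·23 + 14
23 = 1·14 + 9
14 = 1·9 + 5
9 = 1·5 + 4
5 = 1·4 + 1
4 = 4·1 + 0
gcd(23, 83) = 1, so the inverse exists.
Back-substitute for 1:
1 = 1·5 − 1·4
  = −1·9 + 2·5
  = 2·14 − 3·9
  = −3·23 + 5·14
  = 5·83 − 18·23
So 23⁻¹ ≡ −18 ≡ 65 (mod 83).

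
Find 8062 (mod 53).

6

8062 = 152·53 + 6, so 8062 ≡ 6 (mod 53).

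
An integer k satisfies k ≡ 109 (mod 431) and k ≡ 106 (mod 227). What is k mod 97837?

4419

431⁻¹ mod 227: 431×148 ≡ 1 (mod 227), so 431⁻¹ ≡ 148.
k = 109 + 431×((106 − 109)×148 mod 227) = 109 + 431×10 = 4419.
Check: 4419 mod 431 = 109, 4419 mod 227 = 106. ✓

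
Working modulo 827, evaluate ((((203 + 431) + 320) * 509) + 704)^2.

196

203 + 431 = 634
634 + 320 = 954 ≡ 127 (mod 827)
127 * 509 = 64643 ≡ 137 (mod 827)
137 + 704 = 841 ≡ 14 (mod 827)
(14)^2 ≡ 196 (mod 827)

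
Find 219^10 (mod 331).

Compute successive squares:
219^1 ≡ 219 (mod 331)
219^2 ≡ 219^2 = 47961 ≡ 297 (mod 331)
219^4 ≡ 297^2 = 88209 ≡ 163 (mod 331)
219^8 ≡ 163^2 = 26569 ≡ 89 (mod 331)
219^10 = 219^8 × 219^2 ≡ 89 × 297 (mod 331).
89 × 297 = 26433 ≡ 284 (mod 331).

284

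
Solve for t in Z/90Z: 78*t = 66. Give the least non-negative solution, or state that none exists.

2

gcd(78, 90) = 6, and 6 | 66, so solutions exist.
Divide through by 6: 13*t = 11 (mod 15).
13⁻¹ ≡ 7 (mod 15).
t ≡ 7*11 ≡ 2 (mod 15).
The smallest non-negative solution is t = 2.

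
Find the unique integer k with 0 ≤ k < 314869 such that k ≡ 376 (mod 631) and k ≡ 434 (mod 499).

5424

631⁻¹ mod 499: 631·155 ≡ 1 (mod 499), so 631⁻¹ ≡ 155.
k = 376 + 631·((434 − 376)·155 mod 499) = 376 + 631·8 = 5424.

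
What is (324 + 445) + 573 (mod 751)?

324 + 445 = 769 ≡ 18 (mod 751)
18 + 573 = 591

591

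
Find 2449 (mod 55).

29

2449 = 44×55 + 29, so 2449 ≡ 29 (mod 55).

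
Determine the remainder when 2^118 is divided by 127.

64

118 in binary is 1110110, i.e. 118 = 64 + 32 + 16 + 4 + 2.
2^1 ≡ 2 (mod 127)
2^2 ≡ 2^2 = 4 (mod 127)
2^4 ≡ 4^2 = 16 (mod 127)
2^8 ≡ 16^2 = 256 ≡ 2 (mod 127)
2^16 ≡ 2^2 = 4 (mod 127)
2^32 ≡ 4^2 = 16 (mod 127)
2^64 ≡ 16^2 = 256 ≡ 2 (mod 127)
2^118 = 2^64 · 2^32 · 2^16 · 2^4 · 2^2 ≡ 2 · 16 · 4 · 16 · 4 (mod 127).
Accumulate the product:
2 · 16 = 32
32 · 4 = 128 ≡ 1
1 · 16 = 16
16 · 4 = 64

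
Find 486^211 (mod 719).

496

By square-and-multiply:
211 in binary is 11010011, i.e. 211 = 128 + 64 + 16 + 2 + 1.
486^1 ≡ 486 (mod 719)
486^2 ≡ 486^2 = 236196 ≡ 364 (mod 719)
486^4 ≡ 364^2 = 132496 ≡ 200 (mod 719)
486^8 ≡ 200^2 = 40000 ≡ 455 (mod 719)
486^16 ≡ 455^2 = 207025 ≡ 672 (mod 719)
486^32 ≡ 672^2 = 451584 ≡ 52 (mod 719)
486^64 ≡ 52^2 = 2704 ≡ 547 (mod 719)
486^128 ≡ 547^2 = 299209 ≡ 105 (mod 719)
486^211 = 486^128 × 486^64 × 486^16 × 486^2 × 486^1 ≡ 105 × 547 × 672 × 364 × 486 (mod 719).
Accumulate the product:
105 × 547 = 57435 ≡ 634
634 × 672 = 426048 ≡ 400
400 × 364 = 145600 ≡ 362
362 × 486 = 175932 ≡ 496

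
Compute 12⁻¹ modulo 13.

12

13 = 1·12 + 1
12 = 12·1 + 0
gcd(12, 13) = 1, so the inverse exists.
Back-substitute for 1:
1 = 1·13 − 1·12
So 12⁻¹ ≡ −1 ≡ 12 (mod 13).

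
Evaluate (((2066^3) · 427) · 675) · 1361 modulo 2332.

28

(2066)^3 ≡ 476 (mod 2332)
476 · 427 = 203252 ≡ 368 (mod 2332)
368 · 675 = 248400 ≡ 1208 (mod 2332)
1208 · 1361 = 1644088 ≡ 28 (mod 2332)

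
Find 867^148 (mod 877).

641

By square-and-multiply:
148 in binary is 10010100, i.e. 148 = 128 + 16 + 4.
867^1 ≡ 867 (mod 877)
867^2 ≡ 867^2 = 751689 ≡ 100 (mod 877)
867^4 ≡ 100^2 = 10000 ≡ 353 (mod 877)
867^8 ≡ 353^2 = 124609 ≡ 75 (mod 877)
867^16 ≡ 75^2 = 5625 ≡ 363 (mod 877)
867^32 ≡ 363^2 = 131769 ≡ 219 (mod 877)
867^64 ≡ 219^2 = 47961 ≡ 603 (mod 877)
867^128 ≡ 603^2 = 363609 ≡ 531 (mod 877)
867^148 = 867^128 * 867^16 * 867^4 ≡ 531 * 363 * 353 (mod 877).
Accumulate the product:
531 * 363 = 192753 ≡ 690
690 * 353 = 243570 ≡ 641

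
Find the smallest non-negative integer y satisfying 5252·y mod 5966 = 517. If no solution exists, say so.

no solution

gcd(5252, 5966) = 2, and 2 does not divide 517.
So the congruence has no solution.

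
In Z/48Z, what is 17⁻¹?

48 = 2×17 + 14
17 = 1×14 + 3
14 = 4×3 + 2
3 = 1×2 + 1
2 = 2×1 + 0
gcd(17, 48) = 1, so the inverse exists.
Back-substitute for 1:
1 = 1×3 − 1×2
  = −1×14 + 5×3
  = 5×17 − 6×14
  = −6×48 + 17×17
So 17⁻¹ ≡ 17 (mod 48).

17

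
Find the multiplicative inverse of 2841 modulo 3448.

Apply the Euclidean algorithm and back-substitute:
3448 = 1×2841 + 607
2841 = 4×607 + 413
607 = 1×413 + 194
413 = 2×194 + 25
194 = 7×25 + 19
25 = 1×19 + 6
19 = 3×6 + 1
6 = 6×1 + 0
gcd(2841, 3448) = 1, so the inverse exists.
Bézout: 1 = 454×3448 − 551×2841.
So 2841⁻¹ ≡ −551 ≡ 2897 (mod 3448).

2897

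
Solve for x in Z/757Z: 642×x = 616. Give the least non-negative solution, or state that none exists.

541

gcd(642, 757) = 1, so a unique solution mod 757 exists.
642⁻¹ ≡ 678 (mod 757).
x ≡ 678×616 ≡ 541 (mod 757).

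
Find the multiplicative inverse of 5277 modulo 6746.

473

Run the extended Euclidean algorithm:
6746 = 1*5277 + 1469
5277 = 3*1469 + 870
1469 = 1*870 + 599
870 = 1*599 + 271
599 = 2*271 + 57
271 = 4*57 + 43
57 = 1*43 + 14
43 = 3*14 + 1
14 = 14*1 + 0
gcd(5277, 6746) = 1, so the inverse exists.
Bézout: 1 = −370*6746 + 473*5277.
So 5277⁻¹ ≡ 473 (mod 6746).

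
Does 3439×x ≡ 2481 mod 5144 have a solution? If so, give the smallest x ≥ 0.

gcd(3439, 5144) = 1, so a unique solution mod 5144 exists.
3439⁻¹ ≡ 887 (mod 5144).
x ≡ 887×2481 ≡ 4159 (mod 5144).

4159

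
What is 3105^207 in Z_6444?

207 in binary is 11001111, i.e. 207 = 128 + 64 + 8 + 4 + 2 + 1.
3105^1 ≡ 3105 (mod 6444)
3105^2 ≡ 3105^2 = 9641025 ≡ 801 (mod 6444)
3105^4 ≡ 801^2 = 641601 ≡ 3645 (mod 6444)
3105^8 ≡ 3645^2 = 13286025 ≡ 4941 (mod 6444)
3105^16 ≡ 4941^2 = 24413481 ≡ 3609 (mod 6444)
3105^32 ≡ 3609^2 = 13024881 ≡ 1557 (mod 6444)
3105^64 ≡ 1557^2 = 2424249 ≡ 1305 (mod 6444)
3105^128 ≡ 1305^2 = 1703025 ≡ 1809 (mod 6444)
3105^207 = 3105^128 * 3105^64 * 3105^8 * 3105^4 * 3105^2 * 3105^1 ≡ 1809 * 1305 * 4941 * 3645 * 801 * 3105 (mod 6444).
Accumulate the product:
1809 * 1305 = 2360745 ≡ 2241
2241 * 4941 = 11072781 ≡ 1989
1989 * 3645 = 7249905 ≡ 405
405 * 801 = 324405 ≡ 2205
2205 * 3105 = 6846525 ≡ 2997

2997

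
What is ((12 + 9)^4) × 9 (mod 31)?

12 + 9 = 21
(21)^4 ≡ 18 (mod 31)
18 × 9 = 162 ≡ 7 (mod 31)

7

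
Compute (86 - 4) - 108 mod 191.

165

86 - 4 = 82
82 - 108 = -26 ≡ 165 (mod 191)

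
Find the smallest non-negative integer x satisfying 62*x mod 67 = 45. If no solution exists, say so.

gcd(62, 67) = 1, so a unique solution mod 67 exists.
62⁻¹ ≡ 40 (mod 67).
x ≡ 40*45 ≡ 58 (mod 67).

58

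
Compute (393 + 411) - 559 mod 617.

245

393 + 411 = 804 ≡ 187 (mod 617)
187 - 559 = -372 ≡ 245 (mod 617)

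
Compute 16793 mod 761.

51

16793 = 22*761 + 51, so 16793 ≡ 51 (mod 761).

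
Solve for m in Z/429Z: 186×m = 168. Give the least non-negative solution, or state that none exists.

gcd(186, 429) = 3, and 3 | 168, so solutions exist.
Divide through by 3: 62×m = 56 (mod 143).
62⁻¹ ≡ 30 (mod 143).
m ≡ 30×56 ≡ 107 (mod 143).
The smallest non-negative solution is m = 107.

107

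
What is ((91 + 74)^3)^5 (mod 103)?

42

91 + 74 = 165 ≡ 62 (mod 103)
(62)^3 ≡ 89 (mod 103)
(89)^5 ≡ 42 (mod 103)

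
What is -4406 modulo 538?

436

-4406 = -9×538 + 436, so -4406 ≡ 436 (mod 538).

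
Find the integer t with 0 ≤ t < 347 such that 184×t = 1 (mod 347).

281

Run the extended Euclidean algorithm:
347 = 1*184 + 163
184 = 1*163 + 21
163 = 7*21 + 16
21 = 1*16 + 5
16 = 3*5 + 1
5 = 5*1 + 0
gcd(184, 347) = 1, so the inverse exists.
Bézout: 1 = 35*347 − 66*184.
So 184⁻¹ ≡ −66 ≡ 281 (mod 347).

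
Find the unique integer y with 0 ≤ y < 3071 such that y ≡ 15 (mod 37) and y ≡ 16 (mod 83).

348

37⁻¹ mod 83: 37*9 ≡ 1 (mod 83), so 37⁻¹ ≡ 9.
y = 15 + 37*((16 − 15)*9 mod 83) = 15 + 37*9 = 348.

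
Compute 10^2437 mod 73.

63

10^1 ≡ 10 (mod 73)
10^2 ≡ 10^2 = 100 ≡ 27 (mod 73)
10^4 ≡ 27^2 = 729 ≡ 72 (mod 73)
10^8 ≡ 72^2 = 5184 ≡ 1 (mod 73)
10^16 ≡ 1^2 = 1 (mod 73)
10^32 ≡ 1^2 = 1 (mod 73)
10^64 ≡ 1^2 = 1 (mod 73)
10^128 ≡ 1^2 = 1 (mod 73)
10^256 ≡ 1^2 = 1 (mod 73)
10^512 ≡ 1^2 = 1 (mod 73)
10^1024 ≡ 1^2 = 1 (mod 73)
10^2048 ≡ 1^2 = 1 (mod 73)
10^2437 = 10^2048 · 10^256 · 10^128 · 10^4 · 10^1 ≡ 1 · 1 · 1 · 72 · 10 (mod 73).
Accumulate the product:
1 · 1 = 1
1 · 1 = 1
1 · 72 = 72
72 · 10 = 720 ≡ 63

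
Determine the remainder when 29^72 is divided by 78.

72 in binary is 1001000, i.e. 72 = 64 + 8.
29^1 ≡ 29 (mod 78)
29^2 ≡ 29^2 = 841 ≡ 61 (mod 78)
29^4 ≡ 61^2 = 3721 ≡ 55 (mod 78)
29^8 ≡ 55^2 = 3025 ≡ 61 (mod 78)
29^16 ≡ 61^2 = 3721 ≡ 55 (mod 78)
29^32 ≡ 55^2 = 3025 ≡ 61 (mod 78)
29^64 ≡ 61^2 = 3721 ≡ 55 (mod 78)
29^72 = 29^64 · 29^8 ≡ 55 · 61 (mod 78).
55 · 61 = 3355 ≡ 1 (mod 78).

1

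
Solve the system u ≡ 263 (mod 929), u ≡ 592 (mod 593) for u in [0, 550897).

929⁻¹ mod 593: 929·563 ≡ 1 (mod 593), so 929⁻¹ ≡ 563.
u = 263 + 929·((592 − 263)·563 mod 593) = 263 + 929·211 = 196282.
Check: 196282 mod 929 = 263, 196282 mod 593 = 592. ✓

196282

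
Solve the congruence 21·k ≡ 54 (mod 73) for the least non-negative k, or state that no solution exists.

13

gcd(21, 73) = 1, so a unique solution mod 73 exists.
21⁻¹ ≡ 7 (mod 73).
k ≡ 7·54 ≡ 13 (mod 73).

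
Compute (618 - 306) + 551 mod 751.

618 - 306 = 312
312 + 551 = 863 ≡ 112 (mod 751)

112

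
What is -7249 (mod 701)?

462

-7249 = -11×701 + 462, so -7249 ≡ 462 (mod 701).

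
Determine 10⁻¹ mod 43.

13

By the extended Euclidean algorithm:
43 = 4·10 + 3
10 = 3·3 + 1
3 = 3·1 + 0
gcd(10, 43) = 1, so the inverse exists.
Back-substitute for 1:
1 = 1·10 − 3·3
  = −3·43 + 13·10
So 10⁻¹ ≡ 13 (mod 43).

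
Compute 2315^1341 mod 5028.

2375

1341 in binary is 10100111101, i.e. 1341 = 1024 + 256 + 32 + 16 + 8 + 4 + 1.
2315^1 ≡ 2315 (mod 5028)
2315^2 ≡ 2315^2 = 5359225 ≡ 4405 (mod 5028)
2315^4 ≡ 4405^2 = 19404025 ≡ 973 (mod 5028)
2315^8 ≡ 973^2 = 946729 ≡ 1465 (mod 5028)
2315^16 ≡ 1465^2 = 2146225 ≡ 4297 (mod 5028)
2315^32 ≡ 4297^2 = 18464209 ≡ 1393 (mod 5028)
2315^64 ≡ 1393^2 = 1940449 ≡ 4669 (mod 5028)
2315^128 ≡ 4669^2 = 21799561 ≡ 3181 (mod 5028)
2315^256 ≡ 3181^2 = 10118761 ≡ 2425 (mod 5028)
2315^512 ≡ 2425^2 = 5880625 ≡ 2893 (mod 5028)
2315^1024 ≡ 2893^2 = 8369449 ≡ 2857 (mod 5028)
2315^1341 = 2315^1024 · 2315^256 · 2315^32 · 2315^16 · 2315^8 · 2315^4 · 2315^1 ≡ 2857 · 2425 · 1393 · 4297 · 1465 · 973 · 2315 (mod 5028).
Accumulate the product:
2857 · 2425 = 6928225 ≡ 4669
4669 · 1393 = 6503917 ≡ 2713
2713 · 4297 = 11657761 ≡ 2857
2857 · 1465 = 4185505 ≡ 2209
2209 · 973 = 2149357 ≡ 2401
2401 · 2315 = 5558315 ≡ 2375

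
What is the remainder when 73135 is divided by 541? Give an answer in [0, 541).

73135 = 135·541 + 100, so 73135 ≡ 100 (mod 541).

100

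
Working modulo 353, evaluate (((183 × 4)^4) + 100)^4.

183 × 4 = 732 ≡ 26 (mod 353)
(26)^4 ≡ 194 (mod 353)
194 + 100 = 294
(294)^4 ≡ 283 (mod 353)

283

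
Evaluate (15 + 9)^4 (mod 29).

16

15 + 9 = 24
(24)^4 ≡ 16 (mod 29)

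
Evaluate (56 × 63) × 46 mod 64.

48

56 × 63 = 3528 ≡ 8 (mod 64)
8 × 46 = 368 ≡ 48 (mod 64)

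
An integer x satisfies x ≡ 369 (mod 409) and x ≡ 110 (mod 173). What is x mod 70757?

37997

409⁻¹ mod 173: 409·11 ≡ 1 (mod 173), so 409⁻¹ ≡ 11.
x = 369 + 409·((110 − 369)·11 mod 173) = 369 + 409·92 = 37997.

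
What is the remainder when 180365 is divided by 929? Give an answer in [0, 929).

180365 = 194·929 + 139, so 180365 ≡ 139 (mod 929).

139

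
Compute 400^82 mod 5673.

4633

Compute successive squares:
82 in binary is 1010010, i.e. 82 = 64 + 16 + 2.
400^1 ≡ 400 (mod 5673)
400^2 ≡ 400^2 = 160000 ≡ 1156 (mod 5673)
400^4 ≡ 1156^2 = 1336336 ≡ 3181 (mod 5673)
400^8 ≡ 3181^2 = 10118761 ≡ 3802 (mod 5673)
400^16 ≡ 3802^2 = 14455204 ≡ 400 (mod 5673)
400^32 ≡ 400^2 = 160000 ≡ 1156 (mod 5673)
400^64 ≡ 1156^2 = 1336336 ≡ 3181 (mod 5673)
400^82 = 400^64 · 400^16 · 400^2 ≡ 3181 · 400 · 1156 (mod 5673).
Accumulate the product:
3181 · 400 = 1272400 ≡ 1648
1648 · 1156 = 1905088 ≡ 4633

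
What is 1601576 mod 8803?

1601576 = 181×8803 + 8233, so 1601576 ≡ 8233 (mod 8803).

8233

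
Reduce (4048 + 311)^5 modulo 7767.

6417

4048 + 311 = 4359
(4359)^5 ≡ 6417 (mod 7767)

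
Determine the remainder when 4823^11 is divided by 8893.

5661

Using repeated squaring:
4823^1 ≡ 4823 (mod 8893)
4823^2 ≡ 4823^2 = 23261329 ≡ 6134 (mod 8893)
4823^4 ≡ 6134^2 = 37625956 ≡ 8566 (mod 8893)
4823^8 ≡ 8566^2 = 73376356 ≡ 213 (mod 8893)
4823^11 = 4823^8 × 4823^2 × 4823^1 ≡ 213 × 6134 × 4823 (mod 8893).
Accumulate the product:
213 × 6134 = 1306542 ≡ 8164
8164 × 4823 = 39374972 ≡ 5661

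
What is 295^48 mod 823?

556

295^1 ≡ 295 (mod 823)
295^2 ≡ 295^2 = 87025 ≡ 610 (mod 823)
295^4 ≡ 610^2 = 372100 ≡ 104 (mod 823)
295^8 ≡ 104^2 = 10816 ≡ 117 (mod 823)
295^16 ≡ 117^2 = 13689 ≡ 521 (mod 823)
295^32 ≡ 521^2 = 271441 ≡ 674 (mod 823)
295^48 = 295^32 · 295^16 ≡ 674 · 521 (mod 823).
674 · 521 = 351154 ≡ 556 (mod 823).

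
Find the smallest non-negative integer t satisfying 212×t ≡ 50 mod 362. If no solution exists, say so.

60

gcd(212, 362) = 2, and 2 | 50, so solutions exist.
Divide through by 2: 106×t = 25 (mod 181).
106⁻¹ ≡ 111 (mod 181).
t ≡ 111×25 ≡ 60 (mod 181).
The smallest non-negative solution is t = 60.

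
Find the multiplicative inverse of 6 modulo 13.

11

13 = 2·6 + 1
6 = 6·1 + 0
gcd(6, 13) = 1, so the inverse exists.
Back-substitute for 1:
1 = 1·13 − 2·6
So 6⁻¹ ≡ −2 ≡ 11 (mod 13).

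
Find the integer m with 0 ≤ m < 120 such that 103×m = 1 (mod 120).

7

Apply the Euclidean algorithm and back-substitute:
120 = 1*103 + 17
103 = 6*17 + 1
17 = 17*1 + 0
gcd(103, 120) = 1, so the inverse exists.
Bézout: 1 = −6*120 + 7*103.
So 103⁻¹ ≡ 7 (mod 120).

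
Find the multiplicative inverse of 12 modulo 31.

By the extended Euclidean algorithm:
31 = 2·12 + 7
12 = 1·7 + 5
7 = 1·5 + 2
5 = 2·2 + 1
2 = 2·1 + 0
gcd(12, 31) = 1, so the inverse exists.
Back-substitute for 1:
1 = 1·5 − 2·2
  = −2·7 + 3·5
  = 3·12 − 5·7
  = −5·31 + 13·12
So 12⁻¹ ≡ 13 (mod 31).

13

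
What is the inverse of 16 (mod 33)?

33 = 2·16 + 1
16 = 16·1 + 0
gcd(16, 33) = 1, so the inverse exists.
Bézout: 1 = 1·33 − 2·16.
So 16⁻¹ ≡ −2 ≡ 31 (mod 33).

31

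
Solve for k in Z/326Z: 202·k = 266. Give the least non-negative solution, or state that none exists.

gcd(202, 326) = 2, and 2 | 266, so solutions exist.
Divide through by 2: 101·k ≡ 133 mod 163.
101⁻¹ ≡ 92 (mod 163).
k ≡ 92·133 ≡ 11 (mod 163).
The smallest non-negative solution is k = 11.

11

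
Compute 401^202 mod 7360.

401^1 ≡ 401 (mod 7360)
401^2 ≡ 401^2 = 160801 ≡ 6241 (mod 7360)
401^4 ≡ 6241^2 = 38950081 ≡ 961 (mod 7360)
401^8 ≡ 961^2 = 923521 ≡ 3521 (mod 7360)
401^16 ≡ 3521^2 = 12397441 ≡ 3201 (mod 7360)
401^32 ≡ 3201^2 = 10246401 ≡ 1281 (mod 7360)
401^64 ≡ 1281^2 = 1640961 ≡ 7041 (mod 7360)
401^128 ≡ 7041^2 = 49575681 ≡ 6081 (mod 7360)
401^202 = 401^128 * 401^64 * 401^8 * 401^2 ≡ 6081 * 7041 * 3521 * 6241 (mod 7360).
Accumulate the product:
6081 * 7041 = 42816321 ≡ 3201
3201 * 3521 = 11270721 ≡ 2561
2561 * 6241 = 15983201 ≡ 4641

4641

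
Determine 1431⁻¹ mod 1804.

Apply the Euclidean algorithm and back-substitute:
1804 = 1*1431 + 373
1431 = 3*373 + 312
373 = 1*312 + 61
312 = 5*61 + 7
61 = 8*7 + 5
7 = 1*5 + 2
5 = 2*2 + 1
2 = 2*1 + 0
gcd(1431, 1804) = 1, so the inverse exists.
Back-substitute for 1:
1 = 1*5 − 2*2
  = −2*7 + 3*5
  = 3*61 − 26*7
  = −26*312 + 133*61
  = 133*373 − 159*312
  = −159*1431 + 610*373
  = 610*1804 − 769*1431
So 1431⁻¹ ≡ −769 ≡ 1035 (mod 1804).

1035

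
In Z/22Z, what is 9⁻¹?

Apply the Euclidean algorithm and back-substitute:
22 = 2·9 + 4
9 = 2·4 + 1
4 = 4·1 + 0
gcd(9, 22) = 1, so the inverse exists.
Bézout: 1 = −2·22 + 5·9.
So 9⁻¹ ≡ 5 (mod 22).

5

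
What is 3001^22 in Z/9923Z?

3001^1 ≡ 3001 (mod 9923)
3001^2 ≡ 3001^2 = 9006001 ≡ 5840 (mod 9923)
3001^4 ≡ 5840^2 = 34105600 ≡ 249 (mod 9923)
3001^8 ≡ 249^2 = 62001 ≡ 2463 (mod 9923)
3001^16 ≡ 2463^2 = 6066369 ≡ 3416 (mod 9923)
3001^22 = 3001^16 * 3001^4 * 3001^2 ≡ 3416 * 249 * 5840 (mod 9923).
Accumulate the product:
3416 * 249 = 850584 ≡ 7129
7129 * 5840 = 41633360 ≡ 6375

6375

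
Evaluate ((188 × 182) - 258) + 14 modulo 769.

188 × 182 = 34216 ≡ 380 (mod 769)
380 - 258 = 122
122 + 14 = 136

136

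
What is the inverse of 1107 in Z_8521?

7936

Apply the Euclidean algorithm and back-substitute:
8521 = 7·1107 + 772
1107 = 1·772 + 335
772 = 2·335 + 102
335 = 3·102 + 29
102 = 3·29 + 15
29 = 1·15 + 14
15 = 1·14 + 1
14 = 14·1 + 0
gcd(1107, 8521) = 1, so the inverse exists.
Back-substitute for 1:
1 = 1·15 − 1·14
  = −1·29 + 2·15
  = 2·102 − 7·29
  = −7·335 + 23·102
  = 23·772 − 53·335
  = −53·1107 + 76·772
  = 76·8521 − 585·1107
So 1107⁻¹ ≡ −585 ≡ 7936 (mod 8521).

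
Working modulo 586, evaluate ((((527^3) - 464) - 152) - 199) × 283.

392

(527)^3 ≡ 307 (mod 586)
307 - 464 = -157 ≡ 429 (mod 586)
429 - 152 = 277
277 - 199 = 78
78 × 283 = 22074 ≡ 392 (mod 586)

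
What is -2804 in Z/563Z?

-2804 = -5×563 + 11, so -2804 ≡ 11 (mod 563).

11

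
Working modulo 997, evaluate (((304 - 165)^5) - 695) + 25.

304 - 165 = 139
(139)^5 ≡ 636 (mod 997)
636 - 695 = -59 ≡ 938 (mod 997)
938 + 25 = 963

963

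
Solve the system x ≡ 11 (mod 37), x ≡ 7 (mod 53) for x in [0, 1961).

1491

37⁻¹ mod 53: 37*43 ≡ 1 (mod 53), so 37⁻¹ ≡ 43.
x = 11 + 37*((7 − 11)*43 mod 53) = 11 + 37*40 = 1491.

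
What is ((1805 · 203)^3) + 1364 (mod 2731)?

1651

1805 · 203 = 366415 ≡ 461 (mod 2731)
(461)^3 ≡ 287 (mod 2731)
287 + 1364 = 1651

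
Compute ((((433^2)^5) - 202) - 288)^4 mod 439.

4

(433)^2 ≡ 36 (mod 439)
(36)^5 ≡ 72 (mod 439)
72 - 202 = -130 ≡ 309 (mod 439)
309 - 288 = 21
(21)^4 ≡ 4 (mod 439)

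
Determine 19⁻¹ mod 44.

By the extended Euclidean algorithm:
44 = 2×19 + 6
19 = 3×6 + 1
6 = 6×1 + 0
gcd(19, 44) = 1, so the inverse exists.
Bézout: 1 = −3×44 + 7×19.
So 19⁻¹ ≡ 7 (mod 44).

7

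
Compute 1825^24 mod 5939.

4256

Using repeated squaring:
24 in binary is 11000, i.e. 24 = 16 + 8.
1825^1 ≡ 1825 (mod 5939)
1825^2 ≡ 1825^2 = 3330625 ≡ 4785 (mod 5939)
1825^4 ≡ 4785^2 = 22896225 ≡ 1380 (mod 5939)
1825^8 ≡ 1380^2 = 1904400 ≡ 3920 (mod 5939)
1825^16 ≡ 3920^2 = 15366400 ≡ 2207 (mod 5939)
1825^24 = 1825^16 × 1825^8 ≡ 2207 × 3920 (mod 5939).
2207 × 3920 = 8651440 ≡ 4256 (mod 5939).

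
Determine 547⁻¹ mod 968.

315

Apply the Euclidean algorithm and back-substitute:
968 = 1×547 + 421
547 = 1×421 + 126
421 = 3×126 + 43
126 = 2×43 + 40
43 = 1×40 + 3
40 = 13×3 + 1
3 = 3×1 + 0
gcd(547, 968) = 1, so the inverse exists.
Back-substitute for 1:
1 = 1×40 − 13×3
  = −13×43 + 14×40
  = 14×126 − 41×43
  = −41×421 + 137×126
  = 137×547 − 178×421
  = −178×968 + 315×547
So 547⁻¹ ≡ 315 (mod 968).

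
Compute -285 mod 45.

30

-285 = -7·45 + 30, so -285 ≡ 30 (mod 45).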